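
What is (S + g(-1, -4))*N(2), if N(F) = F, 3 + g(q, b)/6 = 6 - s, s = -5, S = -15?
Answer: 66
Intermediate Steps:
g(q, b) = 48 (g(q, b) = -18 + 6*(6 - 1*(-5)) = -18 + 6*(6 + 5) = -18 + 6*11 = -18 + 66 = 48)
(S + g(-1, -4))*N(2) = (-15 + 48)*2 = 33*2 = 66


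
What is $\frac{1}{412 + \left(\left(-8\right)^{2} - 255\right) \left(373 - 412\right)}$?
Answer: $\frac{1}{7861} \approx 0.00012721$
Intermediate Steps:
$\frac{1}{412 + \left(\left(-8\right)^{2} - 255\right) \left(373 - 412\right)} = \frac{1}{412 + \left(64 - 255\right) \left(-39\right)} = \frac{1}{412 - -7449} = \frac{1}{412 + 7449} = \frac{1}{7861}$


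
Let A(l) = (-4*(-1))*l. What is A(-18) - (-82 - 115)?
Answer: 125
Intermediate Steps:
A(l) = 4*l
A(-18) - (-82 - 115) = 4*(-18) - (-82 - 115) = -72 - 1*(-197) = -72 + 197 = 125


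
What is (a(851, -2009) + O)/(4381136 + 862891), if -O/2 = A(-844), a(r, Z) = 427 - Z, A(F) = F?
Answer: 4124/5244027 ≈ 0.00078642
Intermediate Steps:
O = 1688 (O = -2*(-844) = 1688)
(a(851, -2009) + O)/(4381136 + 862891) = ((427 - 1*(-2009)) + 1688)/(4381136 + 862891) = ((427 + 2009) + 1688)/5244027 = (2436 + 1688)*(1/5244027) = 4124*(1/5244027) = 4124/5244027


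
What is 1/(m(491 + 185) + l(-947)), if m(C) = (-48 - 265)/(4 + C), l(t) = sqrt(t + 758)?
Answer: -212840/87491569 - 1387200*I*sqrt(21)/87491569 ≈ -0.0024327 - 0.072658*I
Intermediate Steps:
l(t) = sqrt(758 + t)
m(C) = -313/(4 + C)
1/(m(491 + 185) + l(-947)) = 1/(-313/(4 + (491 + 185)) + sqrt(758 - 947)) = 1/(-313/(4 + 676) + sqrt(-189)) = 1/(-313/680 + 3*I*sqrt(21))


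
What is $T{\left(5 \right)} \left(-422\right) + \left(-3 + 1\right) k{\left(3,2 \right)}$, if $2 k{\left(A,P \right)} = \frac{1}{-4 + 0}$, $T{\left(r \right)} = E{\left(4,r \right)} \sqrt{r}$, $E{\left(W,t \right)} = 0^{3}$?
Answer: $\frac{1}{4} \approx 0.25$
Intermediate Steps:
$E{\left(W,t \right)} = 0$
$T{\left(r \right)} = 0$ ($T{\left(r \right)} = 0 \sqrt{r} = 0$)
$k{\left(A,P \right)} = - \frac{1}{8}$ ($k{\left(A,P \right)} = \frac{1}{2 \left(-4 + 0\right)} = \frac{1}{2 \left(-4\right)} = \frac{1}{2} \left(- \frac{1}{4}\right) = - \frac{1}{8}$)
$T{\left(5 \right)} \left(-422\right) + \left(-3 + 1\right) k{\left(3,2 \right)} = 0 \left(-422\right) + \left(-3 + 1\right) \left(- \frac{1}{8}\right) = 0 - - \frac{1}{4} = 0 + \frac{1}{4} = \frac{1}{4}$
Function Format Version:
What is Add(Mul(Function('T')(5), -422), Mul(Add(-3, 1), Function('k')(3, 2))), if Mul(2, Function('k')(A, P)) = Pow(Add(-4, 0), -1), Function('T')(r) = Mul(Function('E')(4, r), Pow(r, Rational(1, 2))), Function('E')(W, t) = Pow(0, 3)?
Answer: Rational(1, 4) ≈ 0.25000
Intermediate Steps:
Function('E')(W, t) = 0
Function('T')(r) = 0 (Function('T')(r) = Mul(0, Pow(r, Rational(1, 2))) = 0)
Function('k')(A, P) = Rational(-1, 8) (Function('k')(A, P) = Mul(Rational(1, 2), Pow(Add(-4, 0), -1)) = Mul(Rational(1, 2), Pow(-4, -1)) = Mul(Rational(1, 2), Rational(-1, 4)) = Rational(-1, 8))
Add(Mul(Function('T')(5), -422), Mul(Add(-3, 1), Function('k')(3, 2))) = Add(Mul(0, -422), Mul(Add(-3, 1), Rational(-1, 8))) = Add(0, Mul(-2, Rational(-1, 8))) = Add(0, Rational(1, 4)) = Rational(1, 4)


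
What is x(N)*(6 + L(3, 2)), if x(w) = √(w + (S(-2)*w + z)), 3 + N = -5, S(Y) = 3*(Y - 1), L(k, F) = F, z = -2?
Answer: 8*√62 ≈ 62.992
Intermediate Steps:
S(Y) = -3 + 3*Y (S(Y) = 3*(-1 + Y) = -3 + 3*Y)
N = -8 (N = -3 - 5 = -8)
x(w) = √(-2 - 8*w) (x(w) = √(w + ((-3 + 3*(-2))*w - 2)) = √(w + ((-3 - 6)*w - 2)) = √(w + (-9*w - 2)) = √(w + (-2 - 9*w)) = √(-2 - 8*w))
x(N)*(6 + L(3, 2)) = √(-2 - 8*(-8))*(6 + 2) = √(-2 + 64)*8 = √62*8 = 8*√62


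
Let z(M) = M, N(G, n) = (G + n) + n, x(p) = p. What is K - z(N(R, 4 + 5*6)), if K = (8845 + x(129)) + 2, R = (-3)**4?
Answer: 8827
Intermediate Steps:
R = 81
N(G, n) = G + 2*n
K = 8976 (K = (8845 + 129) + 2 = 8974 + 2 = 8976)
K - z(N(R, 4 + 5*6)) = 8976 - (81 + 2*(4 + 5*6)) = 8976 - (81 + 2*(4 + 30)) = 8976 - (81 + 2*34) = 8976 - (81 + 68) = 8976 - 1*149 = 8976 - 149 = 8827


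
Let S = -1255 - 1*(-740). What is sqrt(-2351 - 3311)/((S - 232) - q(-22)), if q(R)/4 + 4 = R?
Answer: -I*sqrt(5662)/643 ≈ -0.11702*I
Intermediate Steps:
q(R) = -16 + 4*R
S = -515 (S = -1255 + 740 = -515)
sqrt(-2351 - 3311)/((S - 232) - q(-22)) = sqrt(-2351 - 3311)/((-515 - 232) - (-16 + 4*(-22))) = sqrt(-5662)/(-747 - (-16 - 88)) = (I*sqrt(5662))/(-747 - 1*(-104)) = (I*sqrt(5662))/(-747 + 104) = (I*sqrt(5662))/(-643) = (I*sqrt(5662))*(-1/643) = -I*sqrt(5662)/643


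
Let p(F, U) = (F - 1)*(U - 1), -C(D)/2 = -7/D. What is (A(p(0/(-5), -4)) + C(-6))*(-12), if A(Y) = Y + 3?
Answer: -68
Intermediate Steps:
C(D) = 14/D (C(D) = -(-14)/D = 14/D)
p(F, U) = (-1 + F)*(-1 + U)
A(Y) = 3 + Y
(A(p(0/(-5), -4)) + C(-6))*(-12) = ((3 + (1 - 0/(-5) - 1*(-4) + (0/(-5))*(-4))) + 14/(-6))*(-12) = ((3 + (1 - 0*(-1)/5 + 4 + (0*(-⅕))*(-4))) + 14*(-⅙))*(-12) = ((3 + (1 - 1*0 + 4 + 0*(-4))) - 7/3)*(-12) = ((3 + (1 + 0 + 4 + 0)) - 7/3)*(-12) = ((3 + 5) - 7/3)*(-12) = (8 - 7/3)*(-12) = (17/3)*(-12) = -68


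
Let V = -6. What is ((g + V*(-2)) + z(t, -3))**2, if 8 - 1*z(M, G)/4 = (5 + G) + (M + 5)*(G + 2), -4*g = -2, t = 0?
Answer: 12769/4 ≈ 3192.3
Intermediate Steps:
g = 1/2 (g = -1/4*(-2) = 1/2 ≈ 0.50000)
z(M, G) = 12 - 4*G - 4*(2 + G)*(5 + M) (z(M, G) = 32 - 4*((5 + G) + (M + 5)*(G + 2)) = 32 - 4*((5 + G) + (5 + M)*(2 + G)) = 32 - 4*((5 + G) + (2 + G)*(5 + M)) = 32 - 4*(5 + G + (2 + G)*(5 + M)) = 32 + (-20 - 4*G - 4*(2 + G)*(5 + M)) = 12 - 4*G - 4*(2 + G)*(5 + M))
((g + V*(-2)) + z(t, -3))**2 = ((1/2 - 6*(-2)) + (-28 - 24*(-3) - 8*0 - 4*(-3)*0))**2 = ((1/2 + 12) + (-28 + 72 + 0 + 0))**2 = (25/2 + 44)**2 = (113/2)**2 = 12769/4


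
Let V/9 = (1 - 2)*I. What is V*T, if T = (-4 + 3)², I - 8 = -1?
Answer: -63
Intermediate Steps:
I = 7 (I = 8 - 1 = 7)
T = 1 (T = (-1)² = 1)
V = -63 (V = 9*((1 - 2)*7) = 9*(-1*7) = 9*(-7) = -63)
V*T = -63*1 = -63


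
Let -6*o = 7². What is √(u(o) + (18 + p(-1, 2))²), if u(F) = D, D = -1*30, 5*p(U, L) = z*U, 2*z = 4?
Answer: √6994/5 ≈ 16.726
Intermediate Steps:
z = 2 (z = (½)*4 = 2)
o = -49/6 (o = -⅙*7² = -⅙*49 = -49/6 ≈ -8.1667)
p(U, L) = 2*U/5 (p(U, L) = (2*U)/5 = 2*U/5)
D = -30
u(F) = -30
√(u(o) + (18 + p(-1, 2))²) = √(-30 + (18 + (⅖)*(-1))²) = √(-30 + (18 - ⅖)²) = √(-30 + (88/5)²) = √(-30 + 7744/25) = √(6994/25) = √6994/5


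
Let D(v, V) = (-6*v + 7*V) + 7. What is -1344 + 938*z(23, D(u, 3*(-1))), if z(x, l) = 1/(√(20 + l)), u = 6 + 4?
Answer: -1344 - 469*I*√6/9 ≈ -1344.0 - 127.65*I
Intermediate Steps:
u = 10
D(v, V) = 7 - 6*v + 7*V
z(x, l) = (20 + l)^(-½)
-1344 + 938*z(23, D(u, 3*(-1))) = -1344 + 938/√(20 + (7 - 6*10 + 7*(3*(-1)))) = -1344 + 938/√(20 + (7 - 60 + 7*(-3))) = -1344 + 938/√(20 + (7 - 60 - 21)) = -1344 + 938/√(20 - 74) = -1344 + 938/√(-54) = -1344 + 938*(-I*√6/18) = -1344 - 469*I*√6/9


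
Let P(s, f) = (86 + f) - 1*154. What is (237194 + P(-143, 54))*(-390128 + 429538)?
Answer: 9347263800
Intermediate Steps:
P(s, f) = -68 + f (P(s, f) = (86 + f) - 154 = -68 + f)
(237194 + P(-143, 54))*(-390128 + 429538) = (237194 + (-68 + 54))*(-390128 + 429538) = (237194 - 14)*39410 = 237180*39410 = 9347263800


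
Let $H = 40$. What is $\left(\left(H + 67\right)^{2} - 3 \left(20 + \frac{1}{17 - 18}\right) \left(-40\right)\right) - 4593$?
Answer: $9136$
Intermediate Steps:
$\left(\left(H + 67\right)^{2} - 3 \left(20 + \frac{1}{17 - 18}\right) \left(-40\right)\right) - 4593 = \left(\left(40 + 67\right)^{2} - 3 \left(20 + \frac{1}{17 - 18}\right) \left(-40\right)\right) - 4593 = \left(107^{2} - 3 \left(20 + \frac{1}{-1}\right) \left(-40\right)\right) - 4593 = \left(11449 - 3 \left(20 - 1\right) \left(-40\right)\right) - 4593 = \left(11449 - 3 \cdot 19 \left(-40\right)\right) - 4593 = \left(11449 - -2280\right) - 4593 = \left(11449 + 2280\right) - 4593 = 13729 - 4593 = 9136$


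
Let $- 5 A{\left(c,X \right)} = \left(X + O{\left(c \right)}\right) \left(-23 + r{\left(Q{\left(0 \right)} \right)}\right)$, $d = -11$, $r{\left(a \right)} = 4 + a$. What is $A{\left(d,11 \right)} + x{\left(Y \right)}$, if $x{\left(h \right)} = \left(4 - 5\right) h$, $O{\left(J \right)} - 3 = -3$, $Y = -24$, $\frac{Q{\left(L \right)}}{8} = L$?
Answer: $\frac{329}{5} \approx 65.8$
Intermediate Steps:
$Q{\left(L \right)} = 8 L$
$O{\left(J \right)} = 0$ ($O{\left(J \right)} = 3 - 3 = 0$)
$A{\left(c,X \right)} = \frac{19 X}{5}$ ($A{\left(c,X \right)} = - \frac{\left(X + 0\right) \left(-23 + \left(4 + 8 \cdot 0\right)\right)}{5} = - \frac{X \left(-23 + \left(4 + 0\right)\right)}{5} = - \frac{X \left(-23 + 4\right)}{5} = - \frac{X \left(-19\right)}{5} = - \frac{\left(-19\right) X}{5} = \frac{19 X}{5}$)
$x{\left(h \right)} = - h$
$A{\left(d,11 \right)} + x{\left(Y \right)} = \frac{19}{5} \cdot 11 - -24 = \frac{209}{5} + 24 = \frac{329}{5}$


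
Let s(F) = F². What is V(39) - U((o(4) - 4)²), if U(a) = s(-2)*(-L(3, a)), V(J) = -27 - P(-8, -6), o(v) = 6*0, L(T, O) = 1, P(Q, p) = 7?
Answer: -30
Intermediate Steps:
o(v) = 0
V(J) = -34 (V(J) = -27 - 1*7 = -27 - 7 = -34)
U(a) = -4 (U(a) = (-2)²*(-1*1) = 4*(-1) = -4)
V(39) - U((o(4) - 4)²) = -34 - 1*(-4) = -34 + 4 = -30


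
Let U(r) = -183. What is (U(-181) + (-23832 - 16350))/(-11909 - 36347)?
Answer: 3105/3712 ≈ 0.83648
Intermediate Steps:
(U(-181) + (-23832 - 16350))/(-11909 - 36347) = (-183 + (-23832 - 16350))/(-11909 - 36347) = (-183 - 40182)/(-48256) = -40365*(-1/48256) = 3105/3712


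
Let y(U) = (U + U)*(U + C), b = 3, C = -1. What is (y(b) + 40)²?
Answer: 2704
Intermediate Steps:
y(U) = 2*U*(-1 + U) (y(U) = (U + U)*(U - 1) = (2*U)*(-1 + U) = 2*U*(-1 + U))
(y(b) + 40)² = (2*3*(-1 + 3) + 40)² = (2*3*2 + 40)² = (12 + 40)² = 52² = 2704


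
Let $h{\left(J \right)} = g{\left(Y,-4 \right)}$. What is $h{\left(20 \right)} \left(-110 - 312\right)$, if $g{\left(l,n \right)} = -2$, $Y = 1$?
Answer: $844$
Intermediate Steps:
$h{\left(J \right)} = -2$
$h{\left(20 \right)} \left(-110 - 312\right) = - 2 \left(-110 - 312\right) = \left(-2\right) \left(-422\right) = 844$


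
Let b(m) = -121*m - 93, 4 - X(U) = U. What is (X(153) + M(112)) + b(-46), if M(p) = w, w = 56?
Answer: 5380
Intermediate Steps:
M(p) = 56
X(U) = 4 - U
b(m) = -93 - 121*m
(X(153) + M(112)) + b(-46) = ((4 - 1*153) + 56) + (-93 - 121*(-46)) = ((4 - 153) + 56) + (-93 + 5566) = (-149 + 56) + 5473 = -93 + 5473 = 5380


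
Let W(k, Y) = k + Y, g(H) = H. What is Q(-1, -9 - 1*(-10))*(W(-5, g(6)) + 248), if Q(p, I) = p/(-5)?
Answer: 249/5 ≈ 49.800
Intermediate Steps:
Q(p, I) = -p/5 (Q(p, I) = p*(-⅕) = -p/5)
W(k, Y) = Y + k
Q(-1, -9 - 1*(-10))*(W(-5, g(6)) + 248) = (-⅕*(-1))*((6 - 5) + 248) = (1 + 248)/5 = (⅕)*249 = 249/5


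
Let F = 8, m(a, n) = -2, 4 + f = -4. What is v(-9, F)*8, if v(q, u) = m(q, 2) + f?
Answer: -80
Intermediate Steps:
f = -8 (f = -4 - 4 = -8)
v(q, u) = -10 (v(q, u) = -2 - 8 = -10)
v(-9, F)*8 = -10*8 = -80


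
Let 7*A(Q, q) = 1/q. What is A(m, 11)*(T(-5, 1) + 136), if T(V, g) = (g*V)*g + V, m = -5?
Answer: 18/11 ≈ 1.6364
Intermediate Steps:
T(V, g) = V + V*g² (T(V, g) = (V*g)*g + V = V*g² + V = V + V*g²)
A(Q, q) = 1/(7*q)
A(m, 11)*(T(-5, 1) + 136) = ((⅐)/11)*(-5*(1 + 1²) + 136) = ((⅐)*(1/11))*(-5*(1 + 1) + 136) = (-5*2 + 136)/77 = (-10 + 136)/77 = (1/77)*126 = 18/11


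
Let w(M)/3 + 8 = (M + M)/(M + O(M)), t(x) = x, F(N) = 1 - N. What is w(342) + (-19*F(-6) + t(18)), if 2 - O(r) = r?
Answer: 887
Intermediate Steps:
O(r) = 2 - r
w(M) = -24 + 3*M (w(M) = -24 + 3*((M + M)/(M + (2 - M))) = -24 + 3*((2*M)/2) = -24 + 3*((2*M)*(1/2)) = -24 + 3*M)
w(342) + (-19*F(-6) + t(18)) = (-24 + 3*342) + (-19*(1 - 1*(-6)) + 18) = (-24 + 1026) + (-19*(1 + 6) + 18) = 1002 + (-19*7 + 18) = 1002 + (-133 + 18) = 1002 - 115 = 887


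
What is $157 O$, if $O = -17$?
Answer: $-2669$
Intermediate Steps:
$157 O = 157 \left(-17\right) = -2669$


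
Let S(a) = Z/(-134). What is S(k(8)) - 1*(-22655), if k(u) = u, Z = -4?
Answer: 1517887/67 ≈ 22655.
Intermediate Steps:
S(a) = 2/67 (S(a) = -4/(-134) = -4*(-1/134) = 2/67)
S(k(8)) - 1*(-22655) = 2/67 - 1*(-22655) = 2/67 + 22655 = 1517887/67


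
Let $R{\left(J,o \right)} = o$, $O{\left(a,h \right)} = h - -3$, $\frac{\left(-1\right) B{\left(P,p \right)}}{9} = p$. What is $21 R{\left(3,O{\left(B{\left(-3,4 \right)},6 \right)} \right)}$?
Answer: $189$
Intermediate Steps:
$B{\left(P,p \right)} = - 9 p$
$O{\left(a,h \right)} = 3 + h$ ($O{\left(a,h \right)} = h + 3 = 3 + h$)
$21 R{\left(3,O{\left(B{\left(-3,4 \right)},6 \right)} \right)} = 21 \left(3 + 6\right) = 21 \cdot 9 = 189$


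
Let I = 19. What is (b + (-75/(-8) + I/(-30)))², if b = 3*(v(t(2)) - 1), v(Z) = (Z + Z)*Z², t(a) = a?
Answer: 41589601/14400 ≈ 2888.2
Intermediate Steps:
v(Z) = 2*Z³ (v(Z) = (2*Z)*Z² = 2*Z³)
b = 45 (b = 3*(2*2³ - 1) = 3*(2*8 - 1) = 3*(16 - 1) = 3*15 = 45)
(b + (-75/(-8) + I/(-30)))² = (45 + (-75/(-8) + 19/(-30)))² = (45 + (-75*(-⅛) + 19*(-1/30)))² = (45 + (75/8 - 19/30))² = (45 + 1049/120)² = (6449/120)² = 41589601/14400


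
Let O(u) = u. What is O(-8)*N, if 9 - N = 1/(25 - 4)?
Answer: -1504/21 ≈ -71.619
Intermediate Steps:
N = 188/21 (N = 9 - 1/(25 - 4) = 9 - 1/21 = 188/21 ≈ 8.9524)
O(-8)*N = -8*188/21 = -1504/21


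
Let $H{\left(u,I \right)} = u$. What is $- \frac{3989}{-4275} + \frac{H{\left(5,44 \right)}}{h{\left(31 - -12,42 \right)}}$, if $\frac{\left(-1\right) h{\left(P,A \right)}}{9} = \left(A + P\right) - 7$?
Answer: $\frac{308767}{333450} \approx 0.92598$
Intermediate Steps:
$h{\left(P,A \right)} = 63 - 9 A - 9 P$ ($h{\left(P,A \right)} = - 9 \left(\left(A + P\right) - 7\right) = - 9 \left(-7 + A + P\right) = 63 - 9 A - 9 P$)
$- \frac{3989}{-4275} + \frac{H{\left(5,44 \right)}}{h{\left(31 - -12,42 \right)}} = - \frac{3989}{-4275} + \frac{5}{63 - 378 - 9 \left(31 - -12\right)} = \left(-3989\right) \left(- \frac{1}{4275}\right) + \frac{5}{63 - 378 - 9 \left(31 + 12\right)} = \frac{3989}{4275} + \frac{5}{63 - 378 - 387} = \frac{3989}{4275} + \frac{5}{-702} = \frac{3989}{4275} + 5 \left(- \frac{1}{702}\right) = \frac{3989}{4275} - \frac{5}{702} = \frac{308767}{333450}$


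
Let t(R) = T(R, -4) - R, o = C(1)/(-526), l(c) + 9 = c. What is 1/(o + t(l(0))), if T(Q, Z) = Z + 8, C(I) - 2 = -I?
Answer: 526/6837 ≈ 0.076934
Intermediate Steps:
C(I) = 2 - I
l(c) = -9 + c
o = -1/526 (o = (2 - 1*1)/(-526) = (2 - 1)*(-1/526) = 1*(-1/526) = -1/526 ≈ -0.0019011)
T(Q, Z) = 8 + Z
t(R) = 4 - R (t(R) = (8 - 4) - R = 4 - R)
1/(o + t(l(0))) = 1/(-1/526 + (4 - (-9 + 0))) = 1/(-1/526 + (4 - 1*(-9))) = 1/(-1/526 + (4 + 9)) = 1/(-1/526 + 13) = 1/(6837/526) = 526/6837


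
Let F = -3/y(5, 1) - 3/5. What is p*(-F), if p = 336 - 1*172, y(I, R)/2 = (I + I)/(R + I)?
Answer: 246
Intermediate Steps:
y(I, R) = 4*I/(I + R) (y(I, R) = 2*((I + I)/(R + I)) = 2*((2*I)/(I + R)) = 2*(2*I/(I + R)) = 4*I/(I + R))
p = 164 (p = 336 - 172 = 164)
F = -3/2 (F = -3/(4*5/(5 + 1)) - 3/5 = -3/(4*5/6) - 3*⅕ = -3/(4*5*(⅙)) - ⅗ = -3/10/3 - ⅗ = -3*3/10 - ⅗ = -9/10 - ⅗ = -3/2 ≈ -1.5000)
p*(-F) = 164*(-1*(-3/2)) = 164*(3/2) = 246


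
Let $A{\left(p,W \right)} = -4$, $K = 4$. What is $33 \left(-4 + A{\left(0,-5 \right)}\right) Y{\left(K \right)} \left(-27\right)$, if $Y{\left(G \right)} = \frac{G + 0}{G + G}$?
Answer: $3564$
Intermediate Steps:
$Y{\left(G \right)} = \frac{1}{2}$ ($Y{\left(G \right)} = \frac{G}{2 G} = G \frac{1}{2 G} = \frac{1}{2}$)
$33 \left(-4 + A{\left(0,-5 \right)}\right) Y{\left(K \right)} \left(-27\right) = 33 \left(-4 - 4\right) \frac{1}{2} \left(-27\right) = 33 \left(\left(-8\right) \frac{1}{2}\right) \left(-27\right) = 33 \left(-4\right) \left(-27\right) = \left(-132\right) \left(-27\right) = 3564$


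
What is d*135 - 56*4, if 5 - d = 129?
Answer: -16964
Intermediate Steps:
d = -124 (d = 5 - 1*129 = 5 - 129 = -124)
d*135 - 56*4 = -124*135 - 56*4 = -16740 - 224 = -16964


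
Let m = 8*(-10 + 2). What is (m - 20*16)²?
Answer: 147456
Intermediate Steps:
m = -64 (m = 8*(-8) = -64)
(m - 20*16)² = (-64 - 20*16)² = (-64 - 320)² = (-384)² = 147456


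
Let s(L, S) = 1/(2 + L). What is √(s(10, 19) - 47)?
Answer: I*√1689/6 ≈ 6.8496*I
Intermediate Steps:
√(s(10, 19) - 47) = √(1/(2 + 10) - 47) = √(1/12 - 47) = √(-563/12) = I*√1689/6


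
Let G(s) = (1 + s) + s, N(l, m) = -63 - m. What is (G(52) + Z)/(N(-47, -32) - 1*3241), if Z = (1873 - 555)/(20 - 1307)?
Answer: -133817/4211064 ≈ -0.031778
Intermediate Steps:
Z = -1318/1287 (Z = 1318/(-1287) = 1318*(-1/1287) = -1318/1287 ≈ -1.0241)
G(s) = 1 + 2*s
(G(52) + Z)/(N(-47, -32) - 1*3241) = ((1 + 2*52) - 1318/1287)/((-63 - 1*(-32)) - 1*3241) = ((1 + 104) - 1318/1287)/((-63 + 32) - 3241) = (105 - 1318/1287)/(-31 - 3241) = (133817/1287)/(-3272) = (133817/1287)*(-1/3272) = -133817/4211064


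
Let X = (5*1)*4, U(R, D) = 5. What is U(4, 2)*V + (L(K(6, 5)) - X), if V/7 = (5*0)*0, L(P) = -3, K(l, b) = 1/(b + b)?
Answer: -23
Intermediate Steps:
K(l, b) = 1/(2*b)
V = 0 (V = 7*((5*0)*0) = 7*(0*0) = 7*0 = 0)
X = 20 (X = 5*4 = 20)
U(4, 2)*V + (L(K(6, 5)) - X) = 5*0 + (-3 - 1*20) = 0 + (-3 - 20) = 0 - 23 = -23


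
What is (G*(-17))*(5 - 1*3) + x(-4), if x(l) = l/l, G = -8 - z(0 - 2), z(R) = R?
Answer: 205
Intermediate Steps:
G = -6 (G = -8 - (0 - 2) = -8 - 1*(-2) = -8 + 2 = -6)
x(l) = 1
(G*(-17))*(5 - 1*3) + x(-4) = (-6*(-17))*(5 - 1*3) + 1 = 102*(5 - 3) + 1 = 102*2 + 1 = 204 + 1 = 205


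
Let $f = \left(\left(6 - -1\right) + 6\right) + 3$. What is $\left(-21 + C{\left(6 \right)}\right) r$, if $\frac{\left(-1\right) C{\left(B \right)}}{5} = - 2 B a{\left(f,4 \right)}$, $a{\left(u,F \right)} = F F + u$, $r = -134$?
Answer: $-254466$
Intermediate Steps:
$f = 16$ ($f = \left(\left(6 + 1\right) + 6\right) + 3 = \left(7 + 6\right) + 3 = 13 + 3 = 16$)
$a{\left(u,F \right)} = u + F^{2}$ ($a{\left(u,F \right)} = F^{2} + u = u + F^{2}$)
$C{\left(B \right)} = 320 B$ ($C{\left(B \right)} = - 5 - 2 B \left(16 + 4^{2}\right) = - 5 - 2 B \left(16 + 16\right) = - 5 - 2 B 32 = - 5 \left(- 64 B\right) = 320 B$)
$\left(-21 + C{\left(6 \right)}\right) r = \left(-21 + 320 \cdot 6\right) \left(-134\right) = \left(-21 + 1920\right) \left(-134\right) = 1899 \left(-134\right) = -254466$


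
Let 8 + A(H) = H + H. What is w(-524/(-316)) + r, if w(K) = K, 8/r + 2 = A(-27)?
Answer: 969/632 ≈ 1.5332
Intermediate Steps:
A(H) = -8 + 2*H (A(H) = -8 + (H + H) = -8 + 2*H)
r = -⅛ (r = 8/(-2 + (-8 + 2*(-27))) = 8/(-2 + (-8 - 54)) = 8/(-2 - 62) = 8/(-64) = 8*(-1/64) = -⅛ ≈ -0.12500)
w(-524/(-316)) + r = -524/(-316) - ⅛ = -524*(-1/316) - ⅛ = 131/79 - ⅛ = 969/632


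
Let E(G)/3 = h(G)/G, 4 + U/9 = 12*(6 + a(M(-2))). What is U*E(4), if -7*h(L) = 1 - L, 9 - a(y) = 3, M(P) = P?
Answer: 405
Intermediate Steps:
a(y) = 6 (a(y) = 9 - 1*3 = 9 - 3 = 6)
h(L) = -⅐ + L/7 (h(L) = -(1 - L)/7 = -⅐ + L/7)
U = 1260 (U = -36 + 9*(12*(6 + 6)) = -36 + 9*(12*12) = -36 + 9*144 = -36 + 1296 = 1260)
E(G) = 3*(-⅐ + G/7)/G (E(G) = 3*((-⅐ + G/7)/G) = 3*(-⅐ + G/7)/G)
U*E(4) = 1260*((3/7)*(-1 + 4)/4) = 1260*((3/7)*(¼)*3) = 1260*(9/28) = 405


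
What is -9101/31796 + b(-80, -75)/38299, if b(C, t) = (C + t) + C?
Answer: -356031259/1217755004 ≈ -0.29237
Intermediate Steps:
b(C, t) = t + 2*C
-9101/31796 + b(-80, -75)/38299 = -9101/31796 + (-75 + 2*(-80))/38299 = -9101*1/31796 + (-75 - 160)*(1/38299) = -9101/31796 - 235*1/38299 = -9101/31796 - 235/38299 = -356031259/1217755004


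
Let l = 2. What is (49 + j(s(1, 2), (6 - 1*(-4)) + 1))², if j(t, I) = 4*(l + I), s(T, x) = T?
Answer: 10201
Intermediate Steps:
j(t, I) = 8 + 4*I (j(t, I) = 4*(2 + I) = 8 + 4*I)
(49 + j(s(1, 2), (6 - 1*(-4)) + 1))² = (49 + (8 + 4*((6 - 1*(-4)) + 1)))² = (49 + (8 + 4*((6 + 4) + 1)))² = (49 + (8 + 4*(10 + 1)))² = (49 + (8 + 4*11))² = (49 + (8 + 44))² = (49 + 52)² = 101² = 10201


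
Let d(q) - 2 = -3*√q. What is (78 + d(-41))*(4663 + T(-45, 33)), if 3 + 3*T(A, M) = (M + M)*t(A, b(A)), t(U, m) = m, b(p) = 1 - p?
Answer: 453920 - 17022*I*√41 ≈ 4.5392e+5 - 1.0899e+5*I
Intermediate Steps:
d(q) = 2 - 3*√q
T(A, M) = -1 + 2*M*(1 - A)/3 (T(A, M) = -1 + ((M + M)*(1 - A))/3 = -1 + ((2*M)*(1 - A))/3 = -1 + (2*M*(1 - A))/3 = -1 + 2*M*(1 - A)/3)
(78 + d(-41))*(4663 + T(-45, 33)) = (78 + (2 - 3*I*√41))*(4663 + (-1 - ⅔*33*(-1 - 45))) = (78 + (2 - 3*I*√41))*(4663 + (-1 - ⅔*33*(-46))) = (78 + (2 - 3*I*√41))*(4663 + (-1 + 1012)) = (80 - 3*I*√41)*(4663 + 1011) = (80 - 3*I*√41)*5674 = 453920 - 17022*I*√41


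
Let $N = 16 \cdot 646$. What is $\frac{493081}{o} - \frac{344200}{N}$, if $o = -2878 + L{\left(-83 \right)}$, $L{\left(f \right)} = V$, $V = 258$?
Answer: $- \frac{93723269}{423130} \approx -221.5$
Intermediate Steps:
$N = 10336$
$L{\left(f \right)} = 258$
$o = -2620$ ($o = -2878 + 258 = -2620$)
$\frac{493081}{o} - \frac{344200}{N} = \frac{493081}{-2620} - \frac{344200}{10336} = 493081 \left(- \frac{1}{2620}\right) - \frac{43025}{1292} = - \frac{493081}{2620} - \frac{43025}{1292} = - \frac{93723269}{423130}$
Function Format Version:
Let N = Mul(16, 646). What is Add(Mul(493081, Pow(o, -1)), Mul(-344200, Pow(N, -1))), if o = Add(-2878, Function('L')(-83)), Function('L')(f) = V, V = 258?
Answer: Rational(-93723269, 423130) ≈ -221.50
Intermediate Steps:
N = 10336
Function('L')(f) = 258
o = -2620 (o = Add(-2878, 258) = -2620)
Add(Mul(493081, Pow(o, -1)), Mul(-344200, Pow(N, -1))) = Add(Mul(493081, Pow(-2620, -1)), Mul(-344200, Pow(10336, -1))) = Add(Mul(493081, Rational(-1, 2620)), Mul(-344200, Rational(1, 10336))) = Add(Rational(-493081, 2620), Rational(-43025, 1292)) = Rational(-93723269, 423130)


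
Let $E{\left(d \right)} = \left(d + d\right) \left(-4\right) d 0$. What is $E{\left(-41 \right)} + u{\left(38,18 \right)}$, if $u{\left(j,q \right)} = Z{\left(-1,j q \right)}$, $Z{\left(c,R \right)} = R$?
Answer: $684$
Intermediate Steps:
$E{\left(d \right)} = 0$ ($E{\left(d \right)} = 2 d \left(-4\right) d 0 = - 8 d d 0 = - 8 d^{2} \cdot 0 = 0$)
$u{\left(j,q \right)} = j q$
$E{\left(-41 \right)} + u{\left(38,18 \right)} = 0 + 38 \cdot 18 = 0 + 684 = 684$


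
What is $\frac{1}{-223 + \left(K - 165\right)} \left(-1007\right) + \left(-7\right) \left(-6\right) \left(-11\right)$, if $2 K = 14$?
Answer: $- \frac{175015}{381} \approx -459.36$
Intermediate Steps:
$K = 7$ ($K = \frac{1}{2} \cdot 14 = 7$)
$\frac{1}{-223 + \left(K - 165\right)} \left(-1007\right) + \left(-7\right) \left(-6\right) \left(-11\right) = \frac{1}{-223 + \left(7 - 165\right)} \left(-1007\right) + \left(-7\right) \left(-6\right) \left(-11\right) = \frac{1}{-223 + \left(7 - 165\right)} \left(-1007\right) + 42 \left(-11\right) = \frac{1}{-223 - 158} \left(-1007\right) - 462 = \frac{1}{-381} \left(-1007\right) - 462 = \left(- \frac{1}{381}\right) \left(-1007\right) - 462 = \frac{1007}{381} - 462 = - \frac{175015}{381}$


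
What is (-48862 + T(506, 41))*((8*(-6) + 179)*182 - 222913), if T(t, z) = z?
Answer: 9718845291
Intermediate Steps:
(-48862 + T(506, 41))*((8*(-6) + 179)*182 - 222913) = (-48862 + 41)*((8*(-6) + 179)*182 - 222913) = -48821*((-48 + 179)*182 - 222913) = -48821*(131*182 - 222913) = -48821*(23842 - 222913) = -48821*(-199071) = 9718845291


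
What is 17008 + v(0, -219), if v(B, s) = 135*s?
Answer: -12557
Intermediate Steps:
17008 + v(0, -219) = 17008 + 135*(-219) = 17008 - 29565 = -12557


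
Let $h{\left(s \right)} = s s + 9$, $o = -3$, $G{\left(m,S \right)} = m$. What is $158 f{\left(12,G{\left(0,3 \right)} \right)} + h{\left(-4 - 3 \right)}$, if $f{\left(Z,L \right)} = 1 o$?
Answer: $-416$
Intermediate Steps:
$h{\left(s \right)} = 9 + s^{2}$ ($h{\left(s \right)} = s^{2} + 9 = 9 + s^{2}$)
$f{\left(Z,L \right)} = -3$ ($f{\left(Z,L \right)} = 1 \left(-3\right) = -3$)
$158 f{\left(12,G{\left(0,3 \right)} \right)} + h{\left(-4 - 3 \right)} = 158 \left(-3\right) + \left(9 + \left(-4 - 3\right)^{2}\right) = -474 + \left(9 + \left(-4 - 3\right)^{2}\right) = -474 + \left(9 + \left(-7\right)^{2}\right) = -474 + \left(9 + 49\right) = -474 + 58 = -416$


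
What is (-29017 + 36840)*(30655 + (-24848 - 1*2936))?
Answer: 22459833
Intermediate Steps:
(-29017 + 36840)*(30655 + (-24848 - 1*2936)) = 7823*(30655 + (-24848 - 2936)) = 7823*(30655 - 27784) = 7823*2871 = 22459833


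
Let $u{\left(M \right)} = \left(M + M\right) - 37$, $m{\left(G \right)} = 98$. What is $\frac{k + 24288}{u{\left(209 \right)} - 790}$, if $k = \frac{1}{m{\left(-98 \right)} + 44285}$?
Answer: $- \frac{1077974305}{18152647} \approx -59.384$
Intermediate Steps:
$u{\left(M \right)} = -37 + 2 M$ ($u{\left(M \right)} = 2 M - 37 = -37 + 2 M$)
$k = \frac{1}{44383}$ ($k = \frac{1}{98 + 44285} = \frac{1}{44383} \approx 2.2531 \cdot 10^{-5}$)
$\frac{k + 24288}{u{\left(209 \right)} - 790} = \frac{\frac{1}{44383} + 24288}{\left(-37 + 2 \cdot 209\right) - 790} = \frac{1077974305}{44383 \left(\left(-37 + 418\right) - 790\right)} = \frac{1077974305}{44383 \left(381 - 790\right)} = \frac{1077974305}{44383 \left(-409\right)} = \frac{1077974305}{44383} \left(- \frac{1}{409}\right) = - \frac{1077974305}{18152647}$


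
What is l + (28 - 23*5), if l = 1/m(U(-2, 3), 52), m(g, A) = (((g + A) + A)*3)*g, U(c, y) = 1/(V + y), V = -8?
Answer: -135484/1557 ≈ -87.016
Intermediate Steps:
U(c, y) = 1/(-8 + y)
m(g, A) = g*(3*g + 6*A) (m(g, A) = (((A + g) + A)*3)*g = ((g + 2*A)*3)*g = (3*g + 6*A)*g = g*(3*g + 6*A))
l = -25/1557 (l = 1/(3*(1/(-8 + 3) + 2*52)/(-8 + 3)) = 1/(3*(1/(-5) + 104)/(-5)) = 1/(3*(-⅕)*(-⅕ + 104)) = 1/(3*(-⅕)*(519/5)) = 1/(-1557/25) = -25/1557 ≈ -0.016057)
l + (28 - 23*5) = -25/1557 + (28 - 23*5) = -25/1557 + (28 - 115) = -25/1557 - 87 = -135484/1557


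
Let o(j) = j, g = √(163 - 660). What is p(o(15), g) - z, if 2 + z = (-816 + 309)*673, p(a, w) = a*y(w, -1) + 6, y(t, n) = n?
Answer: 341204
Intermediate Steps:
g = I*√497 (g = √(-497) = I*√497 ≈ 22.293*I)
p(a, w) = 6 - a (p(a, w) = a*(-1) + 6 = -a + 6 = 6 - a)
z = -341213 (z = -2 + (-816 + 309)*673 = -2 - 507*673 = -2 - 341211 = -341213)
p(o(15), g) - z = (6 - 1*15) - 1*(-341213) = (6 - 15) + 341213 = -9 + 341213 = 341204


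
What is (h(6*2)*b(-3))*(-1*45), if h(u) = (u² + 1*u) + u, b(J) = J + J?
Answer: 45360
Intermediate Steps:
b(J) = 2*J
h(u) = u² + 2*u (h(u) = (u² + u) + u = (u + u²) + u = u² + 2*u)
(h(6*2)*b(-3))*(-1*45) = (((6*2)*(2 + 6*2))*(2*(-3)))*(-1*45) = ((12*(2 + 12))*(-6))*(-45) = ((12*14)*(-6))*(-45) = (168*(-6))*(-45) = -1008*(-45) = 45360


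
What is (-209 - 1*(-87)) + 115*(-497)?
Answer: -57277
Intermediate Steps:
(-209 - 1*(-87)) + 115*(-497) = (-209 + 87) - 57155 = -122 - 57155 = -57277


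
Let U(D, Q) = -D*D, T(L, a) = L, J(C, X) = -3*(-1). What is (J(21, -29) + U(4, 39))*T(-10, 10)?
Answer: 130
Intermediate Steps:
J(C, X) = 3
U(D, Q) = -D**2
(J(21, -29) + U(4, 39))*T(-10, 10) = (3 - 1*4**2)*(-10) = (3 - 1*16)*(-10) = (3 - 16)*(-10) = -13*(-10) = 130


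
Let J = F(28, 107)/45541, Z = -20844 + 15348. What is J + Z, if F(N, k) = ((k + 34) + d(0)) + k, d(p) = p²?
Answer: -250293088/45541 ≈ -5496.0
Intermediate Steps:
F(N, k) = 34 + 2*k (F(N, k) = ((k + 34) + 0²) + k = ((34 + k) + 0) + k = (34 + k) + k = 34 + 2*k)
Z = -5496
J = 248/45541 (J = (34 + 2*107)/45541 = (34 + 214)*(1/45541) = 248*(1/45541) = 248/45541 ≈ 0.0054456)
J + Z = 248/45541 - 5496 = -250293088/45541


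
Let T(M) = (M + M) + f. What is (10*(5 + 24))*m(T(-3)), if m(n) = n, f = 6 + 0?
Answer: 0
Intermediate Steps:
f = 6
T(M) = 6 + 2*M (T(M) = (M + M) + 6 = 2*M + 6 = 6 + 2*M)
(10*(5 + 24))*m(T(-3)) = (10*(5 + 24))*(6 + 2*(-3)) = (10*29)*(6 - 6) = 290*0 = 0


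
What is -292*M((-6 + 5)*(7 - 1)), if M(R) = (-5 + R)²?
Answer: -35332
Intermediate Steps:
-292*M((-6 + 5)*(7 - 1)) = -292*(-5 + (-6 + 5)*(7 - 1))² = -292*(-5 - 1*6)² = -292*(-5 - 6)² = -292*(-11)² = -292*121 = -35332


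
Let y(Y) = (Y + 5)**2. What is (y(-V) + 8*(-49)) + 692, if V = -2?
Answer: 349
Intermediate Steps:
y(Y) = (5 + Y)**2
(y(-V) + 8*(-49)) + 692 = ((5 - 1*(-2))**2 + 8*(-49)) + 692 = ((5 + 2)**2 - 392) + 692 = (7**2 - 392) + 692 = (49 - 392) + 692 = -343 + 692 = 349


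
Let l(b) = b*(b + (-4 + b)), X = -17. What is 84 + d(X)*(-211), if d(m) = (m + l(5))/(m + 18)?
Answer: -2659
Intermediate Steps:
l(b) = b*(-4 + 2*b)
d(m) = (30 + m)/(18 + m) (d(m) = (m + 2*5*(-2 + 5))/(m + 18) = (m + 2*5*3)/(18 + m) = (m + 30)/(18 + m) = (30 + m)/(18 + m))
84 + d(X)*(-211) = 84 + ((30 - 17)/(18 - 17))*(-211) = 84 + (13/1)*(-211) = 84 + (1*13)*(-211) = 84 + 13*(-211) = 84 - 2743 = -2659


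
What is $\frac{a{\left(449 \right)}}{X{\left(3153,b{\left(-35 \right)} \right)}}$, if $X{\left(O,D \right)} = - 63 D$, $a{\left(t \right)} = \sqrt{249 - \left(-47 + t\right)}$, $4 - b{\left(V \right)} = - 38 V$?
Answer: $\frac{i \sqrt{17}}{27846} \approx 0.00014807 i$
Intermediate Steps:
$b{\left(V \right)} = 4 + 38 V$ ($b{\left(V \right)} = 4 - - 38 V = 4 + 38 V$)
$a{\left(t \right)} = \sqrt{296 - t}$
$\frac{a{\left(449 \right)}}{X{\left(3153,b{\left(-35 \right)} \right)}} = \frac{\sqrt{296 - 449}}{\left(-63\right) \left(4 + 38 \left(-35\right)\right)} = \frac{\sqrt{296 - 449}}{\left(-63\right) \left(4 - 1330\right)} = \frac{\sqrt{-153}}{\left(-63\right) \left(-1326\right)} = \frac{3 i \sqrt{17}}{83538} = 3 i \sqrt{17} \cdot \frac{1}{83538} = \frac{i \sqrt{17}}{27846}$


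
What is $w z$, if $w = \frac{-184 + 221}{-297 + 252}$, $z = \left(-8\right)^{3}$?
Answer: $\frac{18944}{45} \approx 420.98$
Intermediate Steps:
$z = -512$
$w = - \frac{37}{45}$ ($w = \frac{37}{-45} = 37 \left(- \frac{1}{45}\right) = - \frac{37}{45} \approx -0.82222$)
$w z = \left(- \frac{37}{45}\right) \left(-512\right) = \frac{18944}{45}$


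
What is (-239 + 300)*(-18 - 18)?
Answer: -2196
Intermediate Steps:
(-239 + 300)*(-18 - 18) = 61*(-36) = -2196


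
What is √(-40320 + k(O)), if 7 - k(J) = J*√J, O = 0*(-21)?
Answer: I*√40313 ≈ 200.78*I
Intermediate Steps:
O = 0
k(J) = 7 - J^(3/2) (k(J) = 7 - J*√J = 7 - J^(3/2))
√(-40320 + k(O)) = √(-40320 + (7 - 0^(3/2))) = √(-40320 + (7 - 1*0)) = √(-40320 + (7 + 0)) = √(-40320 + 7) = √(-40313) = I*√40313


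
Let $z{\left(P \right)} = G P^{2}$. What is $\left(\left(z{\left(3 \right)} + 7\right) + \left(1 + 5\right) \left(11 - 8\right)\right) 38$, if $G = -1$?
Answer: $608$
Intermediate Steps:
$z{\left(P \right)} = - P^{2}$
$\left(\left(z{\left(3 \right)} + 7\right) + \left(1 + 5\right) \left(11 - 8\right)\right) 38 = \left(\left(- 3^{2} + 7\right) + \left(1 + 5\right) \left(11 - 8\right)\right) 38 = \left(\left(\left(-1\right) 9 + 7\right) + 6 \cdot 3\right) 38 = \left(\left(-9 + 7\right) + 18\right) 38 = \left(-2 + 18\right) 38 = 16 \cdot 38 = 608$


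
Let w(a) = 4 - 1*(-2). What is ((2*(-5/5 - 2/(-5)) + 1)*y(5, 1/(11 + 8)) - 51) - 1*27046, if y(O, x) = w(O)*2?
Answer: -135497/5 ≈ -27099.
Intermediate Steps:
w(a) = 6 (w(a) = 4 + 2 = 6)
y(O, x) = 12 (y(O, x) = 6*2 = 12)
((2*(-5/5 - 2/(-5)) + 1)*y(5, 1/(11 + 8)) - 51) - 1*27046 = ((2*(-5/5 - 2/(-5)) + 1)*12 - 51) - 1*27046 = ((2*(-5*1/5 - 2*(-1/5)) + 1)*12 - 51) - 27046 = ((2*(-1 + 2/5) + 1)*12 - 51) - 27046 = ((2*(-3/5) + 1)*12 - 51) - 27046 = ((-6/5 + 1)*12 - 51) - 27046 = (-1/5*12 - 51) - 27046 = (-12/5 - 51) - 27046 = -267/5 - 27046 = -135497/5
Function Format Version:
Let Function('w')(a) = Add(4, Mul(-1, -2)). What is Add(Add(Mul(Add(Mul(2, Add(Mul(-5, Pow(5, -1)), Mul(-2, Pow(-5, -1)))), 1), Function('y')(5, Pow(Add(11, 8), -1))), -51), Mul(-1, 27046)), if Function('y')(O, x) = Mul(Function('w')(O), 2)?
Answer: Rational(-135497, 5) ≈ -27099.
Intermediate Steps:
Function('w')(a) = 6 (Function('w')(a) = Add(4, 2) = 6)
Function('y')(O, x) = 12 (Function('y')(O, x) = Mul(6, 2) = 12)
Add(Add(Mul(Add(Mul(2, Add(Mul(-5, Pow(5, -1)), Mul(-2, Pow(-5, -1)))), 1), Function('y')(5, Pow(Add(11, 8), -1))), -51), Mul(-1, 27046)) = Add(Add(Mul(Add(Mul(2, Add(Mul(-5, Pow(5, -1)), Mul(-2, Pow(-5, -1)))), 1), 12), -51), Mul(-1, 27046)) = Add(Add(Mul(Add(Mul(2, Add(Mul(-5, Rational(1, 5)), Mul(-2, Rational(-1, 5)))), 1), 12), -51), -27046) = Add(Add(Mul(Add(Mul(2, Add(-1, Rational(2, 5))), 1), 12), -51), -27046) = Add(Add(Mul(Add(Mul(2, Rational(-3, 5)), 1), 12), -51), -27046) = Add(Add(Mul(Add(Rational(-6, 5), 1), 12), -51), -27046) = Add(Add(Mul(Rational(-1, 5), 12), -51), -27046) = Add(Add(Rational(-12, 5), -51), -27046) = Add(Rational(-267, 5), -27046) = Rational(-135497, 5)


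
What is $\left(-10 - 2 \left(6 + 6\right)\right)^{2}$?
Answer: $1156$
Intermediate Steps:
$\left(-10 - 2 \left(6 + 6\right)\right)^{2} = \left(-10 - 24\right)^{2} = \left(-34\right)^{2} = 1156$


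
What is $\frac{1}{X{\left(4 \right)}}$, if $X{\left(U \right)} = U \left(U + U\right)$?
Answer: $\frac{1}{32} \approx 0.03125$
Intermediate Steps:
$X{\left(U \right)} = 2 U^{2}$ ($X{\left(U \right)} = U 2 U = 2 U^{2}$)
$\frac{1}{X{\left(4 \right)}} = \frac{1}{2 \cdot 4^{2}} = \frac{1}{2 \cdot 16} = \frac{1}{32}$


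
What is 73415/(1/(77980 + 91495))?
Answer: 12442007125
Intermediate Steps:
73415/(1/(77980 + 91495)) = 73415/(1/169475) = 73415*169475 = 12442007125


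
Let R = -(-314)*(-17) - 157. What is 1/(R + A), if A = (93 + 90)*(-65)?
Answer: -1/17390 ≈ -5.7504e-5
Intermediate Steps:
A = -11895 (A = 183*(-65) = -11895)
R = -5495 (R = -157*34 - 157 = -5338 - 157 = -5495)
1/(R + A) = 1/(-5495 - 11895) = 1/(-17390) = -1/17390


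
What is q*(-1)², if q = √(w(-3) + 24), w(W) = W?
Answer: √21 ≈ 4.5826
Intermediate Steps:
q = √21 (q = √(-3 + 24) = √21 ≈ 4.5826)
q*(-1)² = √21*(-1)² = √21*1 = √21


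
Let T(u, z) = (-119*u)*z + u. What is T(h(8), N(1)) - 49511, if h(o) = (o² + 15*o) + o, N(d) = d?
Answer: -72167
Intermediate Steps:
h(o) = o² + 16*o
T(u, z) = u - 119*u*z (T(u, z) = -119*u*z + u = u - 119*u*z)
T(h(8), N(1)) - 49511 = (8*(16 + 8))*(1 - 119*1) - 49511 = (8*24)*(1 - 119) - 49511 = 192*(-118) - 49511 = -22656 - 49511 = -72167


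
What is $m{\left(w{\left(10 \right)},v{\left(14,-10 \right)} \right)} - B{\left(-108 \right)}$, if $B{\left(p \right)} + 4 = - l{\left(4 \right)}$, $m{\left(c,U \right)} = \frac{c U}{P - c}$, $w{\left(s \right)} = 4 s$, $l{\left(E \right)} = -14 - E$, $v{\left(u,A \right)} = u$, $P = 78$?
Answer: $\frac{14}{19} \approx 0.73684$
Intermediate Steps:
$m{\left(c,U \right)} = \frac{U c}{78 - c}$ ($m{\left(c,U \right)} = \frac{c U}{78 - c} = \frac{U c}{78 - c}$)
$B{\left(p \right)} = 14$ ($B{\left(p \right)} = -4 - \left(-14 - 4\right) = -4 - -18 = -4 + 18 = 14$)
$m{\left(w{\left(10 \right)},v{\left(14,-10 \right)} \right)} - B{\left(-108 \right)} = \left(-1\right) 14 \cdot 4 \cdot 10 \frac{1}{-78 + 4 \cdot 10} - 14 = \left(-1\right) 14 \cdot 40 \frac{1}{-78 + 40} - 14 = \left(-1\right) 14 \cdot 40 \frac{1}{-38} - 14 = \left(-1\right) 14 \cdot 40 \left(- \frac{1}{38}\right) - 14 = \frac{280}{19} - 14 = \frac{14}{19}$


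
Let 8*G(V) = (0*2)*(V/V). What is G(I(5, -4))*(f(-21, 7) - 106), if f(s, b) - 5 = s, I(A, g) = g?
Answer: 0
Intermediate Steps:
G(V) = 0 (G(V) = ((0*2)*(V/V))/8 = (0*1)/8 = (⅛)*0 = 0)
f(s, b) = 5 + s
G(I(5, -4))*(f(-21, 7) - 106) = 0*((5 - 21) - 106) = 0*(-16 - 106) = 0*(-122) = 0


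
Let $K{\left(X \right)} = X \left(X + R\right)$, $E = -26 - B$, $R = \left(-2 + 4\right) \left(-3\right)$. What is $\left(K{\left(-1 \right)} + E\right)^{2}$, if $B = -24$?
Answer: $25$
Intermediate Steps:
$R = -6$ ($R = 2 \left(-3\right) = -6$)
$E = -2$ ($E = -26 - -24 = -26 + 24 = -2$)
$K{\left(X \right)} = X \left(-6 + X\right)$ ($K{\left(X \right)} = X \left(X - 6\right) = X \left(-6 + X\right)$)
$\left(K{\left(-1 \right)} + E\right)^{2} = \left(- (-6 - 1) - 2\right)^{2} = \left(\left(-1\right) \left(-7\right) - 2\right)^{2} = \left(7 - 2\right)^{2} = 5^{2} = 25$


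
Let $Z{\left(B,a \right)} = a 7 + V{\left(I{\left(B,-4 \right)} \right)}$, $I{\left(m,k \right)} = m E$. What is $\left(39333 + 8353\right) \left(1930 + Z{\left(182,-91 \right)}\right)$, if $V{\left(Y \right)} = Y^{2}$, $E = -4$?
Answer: $25334475022$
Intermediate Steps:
$I{\left(m,k \right)} = - 4 m$ ($I{\left(m,k \right)} = m \left(-4\right) = - 4 m$)
$Z{\left(B,a \right)} = 7 a + 16 B^{2}$ ($Z{\left(B,a \right)} = a 7 + \left(- 4 B\right)^{2} = 7 a + 16 B^{2}$)
$\left(39333 + 8353\right) \left(1930 + Z{\left(182,-91 \right)}\right) = \left(39333 + 8353\right) \left(1930 + \left(7 \left(-91\right) + 16 \cdot 182^{2}\right)\right) = 47686 \left(1930 + \left(-637 + 16 \cdot 33124\right)\right) = 47686 \left(1930 + \left(-637 + 529984\right)\right) = 47686 \left(1930 + 529347\right) = 47686 \cdot 531277 = 25334475022$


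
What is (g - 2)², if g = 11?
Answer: 81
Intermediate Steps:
(g - 2)² = (11 - 2)² = 9² = 81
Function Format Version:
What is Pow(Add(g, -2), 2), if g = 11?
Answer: 81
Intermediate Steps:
Pow(Add(g, -2), 2) = Pow(Add(11, -2), 2) = Pow(9, 2) = 81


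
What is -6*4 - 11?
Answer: -35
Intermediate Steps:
-6*4 - 11 = -24 - 11 = -35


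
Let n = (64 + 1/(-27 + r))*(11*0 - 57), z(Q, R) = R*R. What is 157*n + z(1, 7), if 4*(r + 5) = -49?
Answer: -33776601/59 ≈ -5.7249e+5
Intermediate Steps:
r = -69/4 (r = -5 + (1/4)*(-49) = -5 - 49/4 = -69/4 ≈ -17.250)
z(Q, R) = R**2
n = -215156/59 (n = (64 + 1/(-27 - 69/4))*(11*0 - 57) = (64 + 1/(-177/4))*(0 - 57) = (64 - 4/177)*(-57) = (11324/177)*(-57) = -215156/59 ≈ -3646.7)
157*n + z(1, 7) = 157*(-215156/59) + 7**2 = -33779492/59 + 49 = -33776601/59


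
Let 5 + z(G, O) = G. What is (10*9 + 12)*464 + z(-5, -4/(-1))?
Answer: 47318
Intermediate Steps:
z(G, O) = -5 + G
(10*9 + 12)*464 + z(-5, -4/(-1)) = (10*9 + 12)*464 + (-5 - 5) = (90 + 12)*464 - 10 = 102*464 - 10 = 47328 - 10 = 47318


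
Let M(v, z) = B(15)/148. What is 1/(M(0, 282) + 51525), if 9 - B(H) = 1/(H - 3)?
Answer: 1776/91508507 ≈ 1.9408e-5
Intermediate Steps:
B(H) = 9 - 1/(-3 + H) (B(H) = 9 - 1/(H - 3) = 9 - 1/(-3 + H))
M(v, z) = 107/1776 (M(v, z) = ((-28 + 9*15)/(-3 + 15))/148 = ((-28 + 135)/12)*(1/148) = ((1/12)*107)*(1/148) = (107/12)*(1/148) = 107/1776)
1/(M(0, 282) + 51525) = 1/(107/1776 + 51525) = 1/(91508507/1776) = 1776/91508507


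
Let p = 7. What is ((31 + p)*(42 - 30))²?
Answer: 207936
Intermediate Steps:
((31 + p)*(42 - 30))² = ((31 + 7)*(42 - 30))² = (38*12)² = 456² = 207936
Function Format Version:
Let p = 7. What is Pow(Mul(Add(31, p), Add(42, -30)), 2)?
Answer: 207936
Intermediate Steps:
Pow(Mul(Add(31, p), Add(42, -30)), 2) = Pow(Mul(Add(31, 7), Add(42, -30)), 2) = Pow(Mul(38, 12), 2) = Pow(456, 2) = 207936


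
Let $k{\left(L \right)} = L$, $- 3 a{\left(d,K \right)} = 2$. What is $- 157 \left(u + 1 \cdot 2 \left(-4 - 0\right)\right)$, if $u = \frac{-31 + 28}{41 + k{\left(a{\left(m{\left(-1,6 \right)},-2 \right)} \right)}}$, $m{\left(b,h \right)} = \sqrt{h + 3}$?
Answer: $\frac{153389}{121} \approx 1267.7$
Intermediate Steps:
$m{\left(b,h \right)} = \sqrt{3 + h}$
$a{\left(d,K \right)} = - \frac{2}{3}$ ($a{\left(d,K \right)} = \left(- \frac{1}{3}\right) 2 = - \frac{2}{3}$)
$u = - \frac{9}{121}$ ($u = \frac{-31 + 28}{41 - \frac{2}{3}} = - \frac{3}{\frac{121}{3}} = \left(-3\right) \frac{3}{121} = - \frac{9}{121} \approx -0.07438$)
$- 157 \left(u + 1 \cdot 2 \left(-4 - 0\right)\right) = - 157 \left(- \frac{9}{121} + 1 \cdot 2 \left(-4 - 0\right)\right) = - 157 \left(- \frac{9}{121} + 2 \left(-4 + 0\right)\right) = - 157 \left(- \frac{9}{121} + 2 \left(-4\right)\right) = - 157 \left(- \frac{9}{121} - 8\right) = \left(-157\right) \left(- \frac{977}{121}\right) = \frac{153389}{121}$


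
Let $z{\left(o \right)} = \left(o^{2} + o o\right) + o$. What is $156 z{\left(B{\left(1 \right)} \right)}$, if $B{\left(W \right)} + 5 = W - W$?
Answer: $7020$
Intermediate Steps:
$B{\left(W \right)} = -5$ ($B{\left(W \right)} = -5 + \left(W - W\right) = -5 + 0 = -5$)
$z{\left(o \right)} = o + 2 o^{2}$ ($z{\left(o \right)} = \left(o^{2} + o^{2}\right) + o = 2 o^{2} + o = o + 2 o^{2}$)
$156 z{\left(B{\left(1 \right)} \right)} = 156 \left(- 5 \left(1 + 2 \left(-5\right)\right)\right) = 156 \left(- 5 \left(1 - 10\right)\right) = 156 \left(\left(-5\right) \left(-9\right)\right) = 156 \cdot 45 = 7020$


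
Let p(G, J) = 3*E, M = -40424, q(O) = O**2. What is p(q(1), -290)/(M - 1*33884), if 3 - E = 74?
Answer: 213/74308 ≈ 0.0028664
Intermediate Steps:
E = -71 (E = 3 - 1*74 = 3 - 74 = -71)
p(G, J) = -213 (p(G, J) = 3*(-71) = -213)
p(q(1), -290)/(M - 1*33884) = -213/(-40424 - 1*33884) = -213/(-40424 - 33884) = -213/(-74308) = -213*(-1/74308) = 213/74308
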